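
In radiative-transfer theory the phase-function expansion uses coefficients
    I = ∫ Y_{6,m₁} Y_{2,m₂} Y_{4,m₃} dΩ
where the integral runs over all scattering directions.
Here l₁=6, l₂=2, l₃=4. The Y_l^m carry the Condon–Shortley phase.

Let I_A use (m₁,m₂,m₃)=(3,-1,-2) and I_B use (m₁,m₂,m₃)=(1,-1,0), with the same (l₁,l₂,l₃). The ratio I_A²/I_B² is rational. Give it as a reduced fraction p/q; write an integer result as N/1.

36/25

Shared (l₁,l₂,l₃)=(6,2,4): N and (l;000)² cancel in I_A²/I_B².
A: Δ = 4!·8!·0!/13! = 1/6435; Racah Σ t=1..1: t=1:−1/8640 = -1/8640; ⇒ 3j(6 2 4; 3 -1 -2)² = 28/715, sgn -1
B: Δ = 4!·8!·0!/13! = 1/6435; Racah Σ t=1..1: t=1:−1/3456 = -1/3456; ⇒ 3j(6 2 4; 1 -1 0)² = 35/1287, sgn -1
I_A²/I_B² = (28/715)/(35/1287) = 36/25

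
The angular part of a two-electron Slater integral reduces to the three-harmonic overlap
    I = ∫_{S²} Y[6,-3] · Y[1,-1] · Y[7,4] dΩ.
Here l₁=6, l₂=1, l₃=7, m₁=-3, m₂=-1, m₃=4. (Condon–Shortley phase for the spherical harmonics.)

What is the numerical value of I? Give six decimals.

Checks pass: Σm=0; 14 even; l₃=7∈[5,7].
(2·6+1)(2·1+1)(2·7+1) = 585
Δ: 0! 12! 2! / 15! → 1/1365
sum: t=0:+1/518400 = 1/518400
3j²(6 1 7; 0 0 0) = Δ·Π!·Σ² = 7/195  (sign -1)
sum: t=0:+1/4354560 = 1/4354560
3j²(6 1 7; -3 -1 4) = Δ·Π!·Σ² = 11/273  (sign -1)
combine: 4πI² = 585·7/195·11/273 = 11/13
take √, sign +1: I = 0.25948947

0.259489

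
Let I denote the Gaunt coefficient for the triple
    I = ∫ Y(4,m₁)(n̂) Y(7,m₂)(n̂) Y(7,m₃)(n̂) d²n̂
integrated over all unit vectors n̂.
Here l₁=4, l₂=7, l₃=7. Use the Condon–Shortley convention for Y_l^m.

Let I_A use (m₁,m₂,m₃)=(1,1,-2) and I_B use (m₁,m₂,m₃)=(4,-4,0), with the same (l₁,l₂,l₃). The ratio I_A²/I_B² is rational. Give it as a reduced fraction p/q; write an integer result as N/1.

Shared (l₁,l₂,l₃)=(4,7,7): N and (l;000)² cancel in I_A²/I_B².
A: Δ = 4!·4!·10!/19! = 1/58198140; Racah Σ t=0..3: t=0:+1/11612160 t=1:−1/725760 t=2:+1/414720 t=3:−1/2073600 = 37/58060800; ⇒ 3j(4 7 7; 1 1 -2)² = 4107/646646, sgn -1
B: Δ = 4!·4!·10!/19! = 1/58198140; Racah Σ t=0..0: t=0:+1/17418240 = 1/17418240; ⇒ 3j(4 7 7; 4 -4 0)² = 175/12597, sgn -1
I_A²/I_B² = (4107/646646)/(175/12597) = 12321/26950

12321/26950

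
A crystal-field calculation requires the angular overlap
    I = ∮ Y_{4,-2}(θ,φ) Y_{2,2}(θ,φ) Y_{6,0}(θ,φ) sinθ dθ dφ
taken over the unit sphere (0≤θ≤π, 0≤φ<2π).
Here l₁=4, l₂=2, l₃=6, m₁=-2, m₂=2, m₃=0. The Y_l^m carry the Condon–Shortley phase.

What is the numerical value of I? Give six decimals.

Rules hold: Σm=0, L=12 even, 2≤6≤6.
N = 9·5·13 = 585
Δ = 0!·8!·4!/13! = 1/6435
Racah Σ t=0..0: t=0:+1/2304 = 1/2304
⇒ 3j(4 2 6; 0 0 0)² = 5/143, sgn +1
Racah Σ t=0..0: t=0:+1/34560 = 1/34560
⇒ 3j(4 2 6; -2 2 0)² = 1/429, sgn +1
4πI² = N·(3j₀)²·(3jₘ)² = 75/1573
I = +1·√(0.0476796/4π) = 0.06159725

0.061597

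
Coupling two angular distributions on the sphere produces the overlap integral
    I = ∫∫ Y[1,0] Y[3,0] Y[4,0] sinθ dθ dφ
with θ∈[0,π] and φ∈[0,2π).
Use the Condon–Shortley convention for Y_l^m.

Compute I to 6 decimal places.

Checks pass: Σm=0; 8 even; l₃=4∈[2,4].
(2·1+1)(2·3+1)(2·4+1) = 189
Δ: 0! 2! 6! / 9! → 1/252
sum: t=0:+1/36 = 1/36
3j²(1 3 4; 0 0 0) = Δ·Π!·Σ² = 4/63  (sign +1)
(m-triple is (0,0,0) — same symbol as above.)
combine: 4πI² = 189·4/63·4/63 = 16/21
take √, sign +1: I = 0.24623252

0.246233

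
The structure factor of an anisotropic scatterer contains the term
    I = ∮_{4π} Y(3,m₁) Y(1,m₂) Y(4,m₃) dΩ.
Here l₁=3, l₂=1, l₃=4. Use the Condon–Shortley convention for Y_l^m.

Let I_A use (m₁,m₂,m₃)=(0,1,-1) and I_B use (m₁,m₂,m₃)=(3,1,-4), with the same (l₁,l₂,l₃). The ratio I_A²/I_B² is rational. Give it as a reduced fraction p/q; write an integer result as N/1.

Shared (l₁,l₂,l₃)=(3,1,4): N and (l;000)² cancel in I_A²/I_B².
A: Δ = 0!·6!·2!/9! = 1/252; Racah Σ t=0..0: t=0:+1/72 = 1/72; ⇒ 3j(3 1 4; 0 1 -1)² = 5/126, sgn -1
B: Δ = 0!·6!·2!/9! = 1/252; Racah Σ t=0..0: t=0:+1/1440 = 1/1440; ⇒ 3j(3 1 4; 3 1 -4)² = 1/9, sgn +1
I_A²/I_B² = (5/126)/(1/9) = 5/14

5/14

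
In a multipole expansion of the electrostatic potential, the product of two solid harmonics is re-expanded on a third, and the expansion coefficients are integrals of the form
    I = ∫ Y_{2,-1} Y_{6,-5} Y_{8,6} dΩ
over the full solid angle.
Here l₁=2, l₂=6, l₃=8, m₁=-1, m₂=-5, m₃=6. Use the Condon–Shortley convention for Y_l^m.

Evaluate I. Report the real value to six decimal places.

m-sum 0 ✓  L=16 even ✓  4≤8≤8 ✓
Π(2lᵢ+1) = 5×13×17 = 1105
triangle coeff Δ(2,6,8) = 1/30940
Σ_t [0,0]: t=0:+1/2073600 = 1/2073600
(3j)²=28/1105 [(2 6 8; 0 0 0)], sign=+1
Σ_t [0,0]: t=0:+1/239500800 = 1/239500800
(3j)²=2/85 [(2 6 8; -1 -5 6)], sign=+1
⇒ 4πI² = 56/85
I = (+1)√(56/85/(4π)) = 0.22897055

0.228971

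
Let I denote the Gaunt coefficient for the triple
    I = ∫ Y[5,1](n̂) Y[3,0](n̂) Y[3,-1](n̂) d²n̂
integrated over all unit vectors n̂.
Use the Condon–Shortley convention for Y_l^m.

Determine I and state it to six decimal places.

L=11 odd ⇒ parity kills the (l;000) factor ⇒ I = 0

0.000000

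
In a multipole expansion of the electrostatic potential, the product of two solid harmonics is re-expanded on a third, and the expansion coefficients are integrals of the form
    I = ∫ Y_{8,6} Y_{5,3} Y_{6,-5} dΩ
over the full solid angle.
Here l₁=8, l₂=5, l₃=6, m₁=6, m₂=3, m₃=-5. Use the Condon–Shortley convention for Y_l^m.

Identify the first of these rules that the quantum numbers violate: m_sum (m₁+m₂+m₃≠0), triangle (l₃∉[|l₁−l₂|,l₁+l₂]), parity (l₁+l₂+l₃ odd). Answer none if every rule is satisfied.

m_sum

Σmᵢ = 4  ✗
l₃∈[|l₁−l₂|,l₁+l₂]=[3,13], have l₃=6
Σlᵢ = 19 ⇒ odd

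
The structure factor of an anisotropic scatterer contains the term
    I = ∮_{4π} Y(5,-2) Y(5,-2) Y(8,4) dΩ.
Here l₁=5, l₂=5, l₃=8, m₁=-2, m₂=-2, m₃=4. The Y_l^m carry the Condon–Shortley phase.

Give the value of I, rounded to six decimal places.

Rules hold: Σm=0, L=18 even, 0≤8≤10.
N = 11·11·17 = 2057
Δ = 2!·8!·8!/19! = 1/37413090
Racah Σ t=0..2: t=0:+1/1036800 t=1:−1/331776 t=2:+1/1036800 = -1/921600
⇒ 3j(5 5 8; 0 0 0)² = 490/46189, sgn -1
Racah Σ t=0..2: t=0:+1/7257600 t=1:−1/2073600 t=2:+1/7257600 = -1/4838400
⇒ 3j(5 5 8; -2 -2 4)² = 252/20995, sgn -1
4πI² = N·(3j₀)²·(3jₘ)² = 271656/1037153
I = +1·√(0.261925/4π) = 0.14437211

0.144372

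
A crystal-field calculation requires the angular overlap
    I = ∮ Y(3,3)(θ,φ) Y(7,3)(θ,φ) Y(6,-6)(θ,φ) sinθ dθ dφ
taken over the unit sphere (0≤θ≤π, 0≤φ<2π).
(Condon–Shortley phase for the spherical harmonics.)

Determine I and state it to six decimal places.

m-sum 0 ✓  L=16 even ✓  4≤6≤10 ✓
Π(2lᵢ+1) = 7×15×13 = 1365
triangle coeff Δ(3,7,6) = 1/2042040
Σ_t [1,3]: t=1:−1/207360 t=2:+1/57600 t=3:−1/207360 = 1/129600
(3j)²=168/12155 [(3 7 6; 0 0 0)], sign=+1
Σ_t [0,0]: t=0:+1/174182400 = 1/174182400
(3j)²=3/6188 [(3 7 6; 3 3 -6)], sign=+1
⇒ 4πI² = 378/41327
I = (+1)√(378/41327/(4π)) = 0.02697889

0.026979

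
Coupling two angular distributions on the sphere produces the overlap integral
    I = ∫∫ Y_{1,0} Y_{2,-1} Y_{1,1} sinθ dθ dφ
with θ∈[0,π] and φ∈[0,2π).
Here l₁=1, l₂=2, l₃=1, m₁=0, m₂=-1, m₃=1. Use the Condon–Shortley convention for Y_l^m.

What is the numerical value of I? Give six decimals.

-0.218510

m-sum 0 ✓  L=4 even ✓  1≤1≤3 ✓
Π(2lᵢ+1) = 3×5×3 = 45
triangle coeff Δ(1,2,1) = 1/30
Σ_t [1,1]: t=1:−1/1 = -1/1
(3j)²=2/15 [(1 2 1; 0 0 0)], sign=+1
Σ_t [1,1]: t=1:−1/2 = -1/2
(3j)²=1/10 [(1 2 1; 0 -1 1)], sign=-1
⇒ 4πI² = 3/5
I = (-1)√(3/5/(4π)) = -0.21850969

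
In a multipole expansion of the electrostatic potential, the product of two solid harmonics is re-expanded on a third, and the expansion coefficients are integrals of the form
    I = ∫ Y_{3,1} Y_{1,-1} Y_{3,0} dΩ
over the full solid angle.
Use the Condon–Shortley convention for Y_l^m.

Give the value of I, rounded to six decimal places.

Σlᵢ=7 odd — θ-integrand is odd under cosθ→−cosθ; I=0

0.000000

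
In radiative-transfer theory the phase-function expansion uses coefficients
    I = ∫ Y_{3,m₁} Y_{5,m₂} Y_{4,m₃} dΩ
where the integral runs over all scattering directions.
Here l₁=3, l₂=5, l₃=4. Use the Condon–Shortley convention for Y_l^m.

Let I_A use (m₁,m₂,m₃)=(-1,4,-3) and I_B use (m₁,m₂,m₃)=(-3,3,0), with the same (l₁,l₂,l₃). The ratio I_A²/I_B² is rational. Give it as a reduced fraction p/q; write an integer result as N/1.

7/150

Shared (l₁,l₂,l₃)=(3,5,4): N and (l;000)² cancel in I_A²/I_B².
A: Δ = 4!·2!·6!/13! = 1/180180; Racah Σ t=3..4: t=3:−1/4320 t=4:+1/5760 = -1/17280; ⇒ 3j(3 5 4; -1 4 -3)² = 7/4290, sgn +1
B: Δ = 4!·2!·6!/13! = 1/180180; Racah Σ t=4..4: t=4:+1/2304 = 1/2304; ⇒ 3j(3 5 4; -3 3 0)² = 5/143, sgn +1
I_A²/I_B² = (7/4290)/(5/143) = 7/150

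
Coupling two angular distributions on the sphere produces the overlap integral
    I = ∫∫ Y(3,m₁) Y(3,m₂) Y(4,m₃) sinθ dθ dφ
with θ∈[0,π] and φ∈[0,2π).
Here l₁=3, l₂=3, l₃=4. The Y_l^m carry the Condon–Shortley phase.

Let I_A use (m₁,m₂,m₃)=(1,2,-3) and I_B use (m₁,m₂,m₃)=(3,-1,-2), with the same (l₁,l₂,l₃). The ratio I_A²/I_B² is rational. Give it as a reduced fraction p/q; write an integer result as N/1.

7/27

l's match ⇒ only the (l;m) 3-j factors differ between A and B.
A: triangle coeff Δ(3,3,4) = 1/34650; Σ_t [1,2]: t=1:−1/144 t=2:+1/288 = -1/288; (3j)²=1/99 [(3 3 4; 1 2 -3)], sign=+1
B: triangle coeff Δ(3,3,4) = 1/34650; Σ_t [0,0]: t=0:+1/192 = 1/192; (3j)²=3/77 [(3 3 4; 3 -1 -2)], sign=+1
I_A²/I_B² = (1/99)/(3/77) = 7/27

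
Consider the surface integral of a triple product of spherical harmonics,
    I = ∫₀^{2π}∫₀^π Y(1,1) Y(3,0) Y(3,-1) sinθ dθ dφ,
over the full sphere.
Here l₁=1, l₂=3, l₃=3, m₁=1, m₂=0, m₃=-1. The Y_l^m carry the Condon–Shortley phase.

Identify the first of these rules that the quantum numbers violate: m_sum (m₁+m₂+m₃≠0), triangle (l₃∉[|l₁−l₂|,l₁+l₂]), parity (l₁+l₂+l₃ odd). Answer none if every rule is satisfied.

Σmᵢ = 0  ✓
l₃∈[|l₁−l₂|,l₁+l₂]=[2,4], have l₃=3  ✓
Σlᵢ = 7 ⇒ odd  ✗

parity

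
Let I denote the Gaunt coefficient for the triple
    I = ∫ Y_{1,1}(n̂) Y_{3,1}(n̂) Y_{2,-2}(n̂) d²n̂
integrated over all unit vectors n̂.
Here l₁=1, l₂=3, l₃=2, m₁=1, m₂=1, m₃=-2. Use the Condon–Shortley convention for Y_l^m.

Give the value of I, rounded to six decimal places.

m-sum 0 ✓  L=6 even ✓  2≤2≤4 ✓
Π(2lᵢ+1) = 3×7×5 = 105
triangle coeff Δ(1,3,2) = 1/105
Σ_t [1,1]: t=1:−1/4 = -1/4
(3j)²=3/35 [(1 3 2; 0 0 0)], sign=-1
Σ_t [0,0]: t=0:+1/48 = 1/48
(3j)²=1/105 [(1 3 2; 1 1 -2)], sign=+1
⇒ 4πI² = 3/35
I = (-1)√(3/35/(4π)) = -0.08258890

-0.082589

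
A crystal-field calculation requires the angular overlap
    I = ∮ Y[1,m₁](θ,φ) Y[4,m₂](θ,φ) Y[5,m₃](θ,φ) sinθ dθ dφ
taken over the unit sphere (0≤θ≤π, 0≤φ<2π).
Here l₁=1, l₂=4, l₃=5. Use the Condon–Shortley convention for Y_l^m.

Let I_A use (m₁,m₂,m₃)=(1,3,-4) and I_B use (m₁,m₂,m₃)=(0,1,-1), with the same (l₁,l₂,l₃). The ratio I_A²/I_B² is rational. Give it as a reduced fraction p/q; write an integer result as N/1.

3/2

Same 1,4,5: normalisation and zero-m 3j drop out of the ratio.
A: Δ: 0! 2! 8! / 11! → 1/495; sum: t=0:+1/10080 = 1/10080; 3j²(1 4 5; 1 3 -4) = Δ·Π!·Σ² = 4/55  (sign -1)
B: Δ: 0! 2! 8! / 11! → 1/495; sum: t=0:+1/720 = 1/720; 3j²(1 4 5; 0 1 -1) = Δ·Π!·Σ² = 8/165  (sign +1)
I_A²/I_B² = (4/55)/(8/165) = 3/2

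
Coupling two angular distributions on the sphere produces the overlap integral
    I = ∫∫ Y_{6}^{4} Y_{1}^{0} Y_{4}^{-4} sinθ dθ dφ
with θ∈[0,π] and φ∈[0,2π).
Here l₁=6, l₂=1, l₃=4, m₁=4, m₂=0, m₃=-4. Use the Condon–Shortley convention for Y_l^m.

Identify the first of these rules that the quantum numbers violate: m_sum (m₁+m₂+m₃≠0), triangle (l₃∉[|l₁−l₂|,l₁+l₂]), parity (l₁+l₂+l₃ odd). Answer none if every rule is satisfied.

Σmᵢ = 0  ✓
l₃∈[|l₁−l₂|,l₁+l₂]=[5,7], have l₃=4  ✗
Σlᵢ = 11 ⇒ odd

triangle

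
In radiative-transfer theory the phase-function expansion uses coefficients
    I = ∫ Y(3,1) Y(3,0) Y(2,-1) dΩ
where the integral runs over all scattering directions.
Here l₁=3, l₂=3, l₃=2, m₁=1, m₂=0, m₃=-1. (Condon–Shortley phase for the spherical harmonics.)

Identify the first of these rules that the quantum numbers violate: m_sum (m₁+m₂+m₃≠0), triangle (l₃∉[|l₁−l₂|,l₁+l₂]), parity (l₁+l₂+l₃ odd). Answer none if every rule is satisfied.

Σmᵢ = 0  ✓
l₃∈[|l₁−l₂|,l₁+l₂]=[0,6], have l₃=2  ✓
Σlᵢ = 8 ⇒ even  ✓

none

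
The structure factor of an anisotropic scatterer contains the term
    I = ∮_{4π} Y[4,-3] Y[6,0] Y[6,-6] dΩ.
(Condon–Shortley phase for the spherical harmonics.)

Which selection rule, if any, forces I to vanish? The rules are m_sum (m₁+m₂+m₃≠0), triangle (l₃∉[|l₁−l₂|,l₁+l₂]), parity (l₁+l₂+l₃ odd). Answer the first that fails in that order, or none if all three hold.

m_sum

m₁+m₂+m₃ = -3 + 0 − 6 = -9  ✗
triangle: |4−6|=2 ≤ l₃=6 ≤ 4+6=10
parity: l₁+l₂+l₃ = 16 is even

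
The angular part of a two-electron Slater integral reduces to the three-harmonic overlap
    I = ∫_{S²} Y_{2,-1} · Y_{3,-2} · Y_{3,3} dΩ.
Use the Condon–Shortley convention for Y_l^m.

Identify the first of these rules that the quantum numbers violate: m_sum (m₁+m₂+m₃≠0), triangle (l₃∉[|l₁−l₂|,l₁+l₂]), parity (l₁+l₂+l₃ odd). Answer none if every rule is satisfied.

m₁+m₂+m₃ = -1 − 2 + 3 = 0  ✓
triangle: |2−3|=1 ≤ l₃=3 ≤ 2+3=5  ✓
parity: l₁+l₂+l₃ = 8 is even  ✓

none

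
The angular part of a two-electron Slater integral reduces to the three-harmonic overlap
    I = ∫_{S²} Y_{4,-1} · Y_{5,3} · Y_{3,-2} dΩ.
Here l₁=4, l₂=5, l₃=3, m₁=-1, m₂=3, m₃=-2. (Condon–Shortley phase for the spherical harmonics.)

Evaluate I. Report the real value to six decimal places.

Rules hold: Σm=0, L=12 even, 1≤3≤9.
N = 9·11·7 = 693
Δ = 6!·2!·4!/13! = 1/180180
Racah Σ t=2..4: t=2:+1/576 t=3:−1/144 t=4:+1/576 = -1/288
⇒ 3j(4 5 3; 0 0 0)² = 20/1001, sgn +1
Racah Σ t=4..5: t=4:+1/1152 t=5:−1/1440 = 1/5760
⇒ 3j(4 5 3; -1 3 -2)² = 1/858, sgn -1
4πI² = N·(3j₀)²·(3jₘ)² = 30/1859
I = -1·√(0.0161377/4π) = -0.03583571

-0.035836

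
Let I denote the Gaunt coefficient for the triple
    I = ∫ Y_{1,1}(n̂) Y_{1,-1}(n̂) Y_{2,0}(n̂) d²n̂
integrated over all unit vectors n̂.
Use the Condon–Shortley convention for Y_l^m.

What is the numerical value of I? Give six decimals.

0.126157

m-sum 0 ✓  L=4 even ✓  0≤2≤2 ✓
Π(2lᵢ+1) = 3×3×5 = 45
triangle coeff Δ(1,1,2) = 1/30
Σ_t [0,0]: t=0:+1/1 = 1/1
(3j)²=2/15 [(1 1 2; 0 0 0)], sign=+1
Σ_t [0,0]: t=0:+1/4 = 1/4
(3j)²=1/30 [(1 1 2; 1 -1 0)], sign=+1
⇒ 4πI² = 1/5
I = (+1)√(1/5/(4π)) = 0.12615663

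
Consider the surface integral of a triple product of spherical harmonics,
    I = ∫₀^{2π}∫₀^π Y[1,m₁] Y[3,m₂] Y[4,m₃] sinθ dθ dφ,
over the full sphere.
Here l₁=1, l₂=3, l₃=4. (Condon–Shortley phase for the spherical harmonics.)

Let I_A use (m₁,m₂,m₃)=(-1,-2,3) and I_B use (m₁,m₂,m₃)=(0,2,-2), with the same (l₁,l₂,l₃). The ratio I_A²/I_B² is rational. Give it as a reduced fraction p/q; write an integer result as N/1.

l's match ⇒ only the (l;m) 3-j factors differ between A and B.
A: triangle coeff Δ(1,3,4) = 1/252; Σ_t [0,0]: t=0:+1/240 = 1/240; (3j)²=1/12 [(1 3 4; -1 -2 3)], sign=-1
B: triangle coeff Δ(1,3,4) = 1/252; Σ_t [0,0]: t=0:+1/120 = 1/120; (3j)²=1/21 [(1 3 4; 0 2 -2)], sign=+1
I_A²/I_B² = (1/12)/(1/21) = 7/4

7/4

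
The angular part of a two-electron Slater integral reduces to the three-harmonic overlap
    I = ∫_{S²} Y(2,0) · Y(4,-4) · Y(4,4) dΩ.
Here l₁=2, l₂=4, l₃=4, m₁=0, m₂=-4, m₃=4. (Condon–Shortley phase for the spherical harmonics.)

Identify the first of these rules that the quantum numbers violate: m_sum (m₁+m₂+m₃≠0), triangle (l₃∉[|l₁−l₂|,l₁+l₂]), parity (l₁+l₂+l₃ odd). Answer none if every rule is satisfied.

m₁+m₂+m₃ = 0 − 4 + 4 = 0  ✓
triangle: |2−4|=2 ≤ l₃=4 ≤ 2+4=6  ✓
parity: l₁+l₂+l₃ = 10 is even  ✓

none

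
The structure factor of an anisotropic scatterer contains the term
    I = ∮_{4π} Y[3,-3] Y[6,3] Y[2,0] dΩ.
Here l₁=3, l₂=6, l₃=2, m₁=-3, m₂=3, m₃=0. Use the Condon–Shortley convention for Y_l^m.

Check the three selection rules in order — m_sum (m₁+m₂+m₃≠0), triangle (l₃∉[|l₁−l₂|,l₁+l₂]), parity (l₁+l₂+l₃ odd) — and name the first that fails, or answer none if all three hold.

azimuthal sum: -3 + 3 + 0 = 0  ✓
3 ≤ 2 ≤ 9 (triangle on l)  ✗
L = 3 + 6 + 2 = 11 (odd)

triangle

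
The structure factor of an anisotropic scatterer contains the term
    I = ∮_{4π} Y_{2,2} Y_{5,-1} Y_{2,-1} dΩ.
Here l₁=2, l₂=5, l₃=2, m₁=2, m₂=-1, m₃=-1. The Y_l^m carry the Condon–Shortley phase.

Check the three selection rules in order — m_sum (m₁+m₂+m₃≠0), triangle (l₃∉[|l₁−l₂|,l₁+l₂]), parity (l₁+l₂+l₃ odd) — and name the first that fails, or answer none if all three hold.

azimuthal sum: 2 − 1 − 1 = 0  ✓
3 ≤ 2 ≤ 7 (triangle on l)  ✗
L = 2 + 5 + 2 = 9 (odd)

triangle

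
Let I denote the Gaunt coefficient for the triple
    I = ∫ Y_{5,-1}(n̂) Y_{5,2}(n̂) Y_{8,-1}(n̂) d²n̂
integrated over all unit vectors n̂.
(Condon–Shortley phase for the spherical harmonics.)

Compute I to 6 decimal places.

Rules hold: Σm=0, L=18 even, 0≤8≤10.
N = 11·11·17 = 2057
Δ = 2!·8!·8!/19! = 1/37413090
Racah Σ t=0..2: t=0:+1/1036800 t=1:−1/331776 t=2:+1/1036800 = -1/921600
⇒ 3j(5 5 8; 0 0 0)² = 490/46189, sgn -1
Racah Σ t=0..2: t=0:+1/14515200 t=1:−1/1036800 t=2:+1/829440 = 1/3225600
⇒ 3j(5 5 8; -1 2 -1)² = 567/230945, sgn -1
4πI² = N·(3j₀)²·(3jₘ)² = 55566/1037153
I = +1·√(0.0535755/4π) = 0.06529474

0.065295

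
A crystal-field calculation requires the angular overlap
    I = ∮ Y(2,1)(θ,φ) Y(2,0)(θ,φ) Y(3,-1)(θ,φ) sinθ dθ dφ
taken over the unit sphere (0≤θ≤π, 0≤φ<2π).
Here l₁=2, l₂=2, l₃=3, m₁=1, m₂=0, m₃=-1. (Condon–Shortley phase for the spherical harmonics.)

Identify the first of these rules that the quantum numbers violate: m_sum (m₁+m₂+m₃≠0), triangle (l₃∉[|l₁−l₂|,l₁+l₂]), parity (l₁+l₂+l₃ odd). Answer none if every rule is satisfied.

Σmᵢ = 0  ✓
l₃∈[|l₁−l₂|,l₁+l₂]=[0,4], have l₃=3  ✓
Σlᵢ = 7 ⇒ odd  ✗

parity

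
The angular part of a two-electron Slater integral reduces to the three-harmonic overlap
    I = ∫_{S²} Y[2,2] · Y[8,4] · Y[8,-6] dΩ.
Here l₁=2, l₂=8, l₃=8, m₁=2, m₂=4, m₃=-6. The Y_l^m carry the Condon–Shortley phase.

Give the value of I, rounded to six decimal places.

Checks pass: Σm=0; 18 even; l₃=8∈[6,10].
(2·2+1)(2·8+1)(2·8+1) = 1445
Δ: 2! 2! 14! / 19! → 1/348840
sum: t=0:+1/116121600 t=1:−1/25401600 t=2:+1/116121600 = -1/45158400
3j²(2 8 8; 0 0 0) = Δ·Π!·Σ² = 24/1615  (sign -1)
sum: t=0:+1/3832012800 = 1/3832012800
3j²(2 8 8; 2 4 -6) = Δ·Π!·Σ² = 91/9690  (sign +1)
combine: 4πI² = 1445·24/1615·91/9690 = 364/1805
take √, sign -1: I = -0.12667974

-0.126680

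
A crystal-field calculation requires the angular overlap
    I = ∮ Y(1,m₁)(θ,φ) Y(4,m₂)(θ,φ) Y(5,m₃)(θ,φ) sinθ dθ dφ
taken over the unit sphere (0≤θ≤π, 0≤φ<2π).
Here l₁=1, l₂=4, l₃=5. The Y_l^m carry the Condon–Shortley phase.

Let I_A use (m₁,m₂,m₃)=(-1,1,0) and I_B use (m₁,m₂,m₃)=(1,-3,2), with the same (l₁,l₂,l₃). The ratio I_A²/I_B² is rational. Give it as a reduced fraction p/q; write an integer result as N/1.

Shared (l₁,l₂,l₃)=(1,4,5): N and (l;000)² cancel in I_A²/I_B².
A: Δ = 0!·2!·8!/11! = 1/495; Racah Σ t=0..0: t=0:+1/1440 = 1/1440; ⇒ 3j(1 4 5; -1 1 0)² = 2/99, sgn -1
B: Δ = 0!·2!·8!/11! = 1/495; Racah Σ t=0..0: t=0:+1/10080 = 1/10080; ⇒ 3j(1 4 5; 1 -3 2)² = 1/165, sgn -1
I_A²/I_B² = (2/99)/(1/165) = 10/3

10/3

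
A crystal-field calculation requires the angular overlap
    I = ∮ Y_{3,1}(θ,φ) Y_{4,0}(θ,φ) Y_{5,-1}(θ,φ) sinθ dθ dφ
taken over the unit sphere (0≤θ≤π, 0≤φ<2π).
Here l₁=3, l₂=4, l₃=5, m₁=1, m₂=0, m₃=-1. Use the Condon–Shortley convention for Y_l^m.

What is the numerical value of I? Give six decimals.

-0.086020

Rules hold: Σm=0, L=12 even, 1≤5≤7.
N = 7·9·11 = 693
Δ = 2!·4!·6!/13! = 1/180180
Racah Σ t=0..2: t=0:+1/576 t=1:−1/144 t=2:+1/576 = -1/288
⇒ 3j(3 4 5; 0 0 0)² = 20/1001, sgn +1
Racah Σ t=0..2: t=0:+1/384 t=1:−1/216 t=2:+1/2304 = -11/6912
⇒ 3j(3 4 5; 1 0 -1)² = 11/1638, sgn -1
4πI² = N·(3j₀)²·(3jₘ)² = 110/1183
I = -1·√(0.0929839/4π) = -0.08601992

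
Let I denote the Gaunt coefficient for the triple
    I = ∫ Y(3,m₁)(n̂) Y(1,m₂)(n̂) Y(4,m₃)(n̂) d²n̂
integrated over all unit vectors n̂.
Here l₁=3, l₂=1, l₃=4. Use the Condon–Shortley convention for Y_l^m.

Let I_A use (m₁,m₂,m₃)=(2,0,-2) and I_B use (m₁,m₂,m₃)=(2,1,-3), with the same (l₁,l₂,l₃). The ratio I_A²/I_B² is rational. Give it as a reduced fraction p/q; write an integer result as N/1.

4/7

l's match ⇒ only the (l;m) 3-j factors differ between A and B.
A: triangle coeff Δ(3,1,4) = 1/252; Σ_t [0,0]: t=0:+1/120 = 1/120; (3j)²=1/21 [(3 1 4; 2 0 -2)], sign=+1
B: triangle coeff Δ(3,1,4) = 1/252; Σ_t [0,0]: t=0:+1/240 = 1/240; (3j)²=1/12 [(3 1 4; 2 1 -3)], sign=-1
I_A²/I_B² = (1/21)/(1/12) = 4/7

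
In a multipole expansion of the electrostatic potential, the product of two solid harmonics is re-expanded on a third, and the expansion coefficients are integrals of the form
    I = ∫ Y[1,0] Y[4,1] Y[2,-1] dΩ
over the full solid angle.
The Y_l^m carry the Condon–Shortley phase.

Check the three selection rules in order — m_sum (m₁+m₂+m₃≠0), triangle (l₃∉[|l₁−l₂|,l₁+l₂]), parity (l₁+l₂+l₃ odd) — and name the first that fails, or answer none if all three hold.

triangle

azimuthal sum: 0 + 1 − 1 = 0  ✓
3 ≤ 2 ≤ 5 (triangle on l)  ✗
L = 1 + 4 + 2 = 7 (odd)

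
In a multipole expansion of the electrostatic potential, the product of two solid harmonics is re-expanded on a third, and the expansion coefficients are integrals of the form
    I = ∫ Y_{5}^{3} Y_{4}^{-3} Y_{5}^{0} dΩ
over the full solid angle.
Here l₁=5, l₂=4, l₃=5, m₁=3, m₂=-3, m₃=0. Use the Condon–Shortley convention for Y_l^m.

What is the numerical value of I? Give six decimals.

Checks pass: Σm=0; 14 even; l₃=5∈[1,9].
(2·5+1)(2·4+1)(2·5+1) = 1089
Δ: 4! 6! 4! / 15! → 1/3153150
sum: t=0:+1/69120 t=1:−1/1728 t=2:+1/576 t=3:−1/1728 t=4:+1/69120 = 7/11520
3j²(5 4 5; 0 0 0) = Δ·Π!·Σ² = 2/143  (sign -1)
sum: t=0:+1/6912 t=1:−1/17280 = 1/11520
3j²(5 4 5; 3 -3 0) = Δ·Π!·Σ² = 2/143  (sign -1)
combine: 4πI² = 1089·2/143·2/143 = 36/169
take √, sign +1: I = 0.13019760

0.130198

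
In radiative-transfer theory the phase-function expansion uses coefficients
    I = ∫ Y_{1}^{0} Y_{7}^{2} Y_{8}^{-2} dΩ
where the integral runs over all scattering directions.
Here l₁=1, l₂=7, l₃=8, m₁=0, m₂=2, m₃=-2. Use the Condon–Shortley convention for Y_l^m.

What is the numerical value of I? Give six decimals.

Rules hold: Σm=0, L=16 even, 6≤8≤8.
N = 3·15·17 = 765
Δ = 0!·2!·14!/17! = 1/2040
Racah Σ t=0..0: t=0:+1/25401600 = 1/25401600
⇒ 3j(1 7 8; 0 0 0)² = 8/255, sgn +1
Racah Σ t=0..0: t=0:+1/43545600 = 1/43545600
⇒ 3j(1 7 8; 0 2 -2)² = 1/34, sgn +1
4πI² = N·(3j₀)²·(3jₘ)² = 12/17
I = +1·√(0.705882/4π) = 0.23700703

0.237007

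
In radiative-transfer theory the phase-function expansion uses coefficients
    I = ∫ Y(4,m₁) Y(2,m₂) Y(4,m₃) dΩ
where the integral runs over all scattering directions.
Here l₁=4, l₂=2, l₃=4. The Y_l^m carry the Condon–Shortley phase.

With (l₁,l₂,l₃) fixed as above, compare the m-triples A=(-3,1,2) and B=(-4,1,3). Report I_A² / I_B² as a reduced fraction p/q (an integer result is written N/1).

25/28

Shared (l₁,l₂,l₃)=(4,2,4): N and (l;000)² cancel in I_A²/I_B².
A: Δ = 2!·6!·2!/11! = 1/13860; Racah Σ t=1..2: t=1:−1/1440 t=2:+1/240 = 1/288; ⇒ 3j(4 2 4; -3 1 2)² = 5/132, sgn +1
B: Δ = 2!·6!·2!/11! = 1/13860; Racah Σ t=2..2: t=2:+1/1440 = 1/1440; ⇒ 3j(4 2 4; -4 1 3)² = 7/165, sgn -1
I_A²/I_B² = (5/132)/(7/165) = 25/28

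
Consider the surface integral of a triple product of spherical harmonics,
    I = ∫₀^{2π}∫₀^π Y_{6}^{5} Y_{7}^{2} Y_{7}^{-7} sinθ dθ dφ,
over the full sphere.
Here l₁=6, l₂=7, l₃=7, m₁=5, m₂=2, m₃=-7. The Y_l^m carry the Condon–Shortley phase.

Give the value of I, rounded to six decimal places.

-0.092634

m-sum 0 ✓  L=20 even ✓  1≤7≤13 ✓
Π(2lᵢ+1) = 13×15×15 = 2925
triangle coeff Δ(6,7,7) = 1/2444321880
Σ_t [0,6]: t=0:+1/2612736000 t=1:−1/20736000 t=2:+1/1658880 t=3:−1/746496 t=4:+1/1658880 t=5:−1/20736000 t=6:+1/2612736000 = -1/4354560
(3j)²=1000/138567 [(6 7 7; 0 0 0)], sign=+1
Σ_t [1,1]: t=1:−1/3483648000 = -1/3483648000
(3j)²=33/6460 [(6 7 7; 5 2 -7)], sign=-1
⇒ 4πI² = 11250/104329
I = (-1)√(11250/104329/(4π)) = -0.09263366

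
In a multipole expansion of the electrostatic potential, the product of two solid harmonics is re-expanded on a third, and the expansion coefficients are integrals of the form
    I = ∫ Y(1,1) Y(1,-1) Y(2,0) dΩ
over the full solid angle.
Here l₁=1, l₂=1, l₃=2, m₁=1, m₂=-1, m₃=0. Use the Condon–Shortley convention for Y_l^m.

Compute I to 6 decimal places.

m-sum 0 ✓  L=4 even ✓  0≤2≤2 ✓
Π(2lᵢ+1) = 3×3×5 = 45
triangle coeff Δ(1,1,2) = 1/30
Σ_t [0,0]: t=0:+1/1 = 1/1
(3j)²=2/15 [(1 1 2; 0 0 0)], sign=+1
Σ_t [0,0]: t=0:+1/4 = 1/4
(3j)²=1/30 [(1 1 2; 1 -1 0)], sign=+1
⇒ 4πI² = 1/5
I = (+1)√(1/5/(4π)) = 0.12615663

0.126157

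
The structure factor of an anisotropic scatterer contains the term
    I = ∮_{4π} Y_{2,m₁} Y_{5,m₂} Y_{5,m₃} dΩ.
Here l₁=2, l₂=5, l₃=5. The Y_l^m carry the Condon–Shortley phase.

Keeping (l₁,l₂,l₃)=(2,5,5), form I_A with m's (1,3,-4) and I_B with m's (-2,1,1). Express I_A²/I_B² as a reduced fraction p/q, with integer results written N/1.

Shared (l₁,l₂,l₃)=(2,5,5): N and (l;000)² cancel in I_A²/I_B².
A: Δ = 2!·2!·8!/13! = 1/38610; Racah Σ t=0..1: t=0:+1/80640 t=1:−1/10080 = -1/11520; ⇒ 3j(2 5 5; 1 3 -4)² = 49/1430, sgn +1
B: Δ = 2!·2!·8!/13! = 1/38610; Racah Σ t=2..2: t=2:+1/2304 = 1/2304; ⇒ 3j(2 5 5; -2 1 1)² = 5/143, sgn +1
I_A²/I_B² = (49/1430)/(5/143) = 49/50

49/50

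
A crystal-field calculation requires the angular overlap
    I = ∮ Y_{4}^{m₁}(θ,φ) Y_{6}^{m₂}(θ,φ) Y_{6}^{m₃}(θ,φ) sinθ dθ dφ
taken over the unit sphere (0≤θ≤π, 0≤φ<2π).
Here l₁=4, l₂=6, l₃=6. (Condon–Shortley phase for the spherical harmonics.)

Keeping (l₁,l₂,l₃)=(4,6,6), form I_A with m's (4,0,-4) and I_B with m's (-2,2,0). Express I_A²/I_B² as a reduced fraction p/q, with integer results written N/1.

210/121

Same 4,6,6: normalisation and zero-m 3j drop out of the ratio.
A: Δ: 4! 4! 8! / 17! → 1/15315300; sum: t=0:+1/829440 = 1/829440; 3j²(4 6 6; 4 0 -4) = Δ·Π!·Σ² = 35/2431  (sign +1)
B: Δ: 4! 4! 8! / 17! → 1/15315300; sum: t=2:+1/138240 t=3:−1/25920 t=4:+1/55296 = -11/829440; 3j²(4 6 6; -2 2 0) = Δ·Π!·Σ² = 11/1326  (sign -1)
I_A²/I_B² = (35/2431)/(11/1326) = 210/121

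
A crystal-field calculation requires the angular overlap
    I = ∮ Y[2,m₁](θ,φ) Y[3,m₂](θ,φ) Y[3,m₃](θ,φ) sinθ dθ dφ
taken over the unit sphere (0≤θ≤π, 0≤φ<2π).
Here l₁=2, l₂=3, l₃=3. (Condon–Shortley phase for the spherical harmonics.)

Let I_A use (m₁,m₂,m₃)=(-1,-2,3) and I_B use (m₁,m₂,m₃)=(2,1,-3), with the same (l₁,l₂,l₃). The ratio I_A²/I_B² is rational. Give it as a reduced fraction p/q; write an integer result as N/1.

Same 2,3,3: normalisation and zero-m 3j drop out of the ratio.
A: Δ: 2! 2! 4! / 9! → 1/3780; sum: t=1:−1/48 = -1/48; 3j²(2 3 3; -1 -2 3) = Δ·Π!·Σ² = 5/84  (sign -1)
B: Δ: 2! 2! 4! / 9! → 1/3780; sum: t=0:+1/96 = 1/96; 3j²(2 3 3; 2 1 -3) = Δ·Π!·Σ² = 1/42  (sign +1)
I_A²/I_B² = (5/84)/(1/42) = 5/2

5/2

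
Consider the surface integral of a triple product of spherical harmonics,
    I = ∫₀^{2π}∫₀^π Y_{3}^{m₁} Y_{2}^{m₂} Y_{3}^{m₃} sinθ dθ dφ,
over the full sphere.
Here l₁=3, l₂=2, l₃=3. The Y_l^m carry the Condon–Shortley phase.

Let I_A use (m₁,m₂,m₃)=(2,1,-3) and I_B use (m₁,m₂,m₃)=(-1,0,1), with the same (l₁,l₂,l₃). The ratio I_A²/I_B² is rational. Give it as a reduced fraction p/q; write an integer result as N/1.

Shared (l₁,l₂,l₃)=(3,2,3): N and (l;000)² cancel in I_A²/I_B².
A: Δ = 2!·4!·2!/9! = 1/3780; Racah Σ t=1..1: t=1:−1/48 = -1/48; ⇒ 3j(3 2 3; 2 1 -3)² = 5/84, sgn -1
B: Δ = 2!·4!·2!/9! = 1/3780; Racah Σ t=0..2: t=0:+1/96 t=1:−1/6 t=2:+1/16 = -3/32; ⇒ 3j(3 2 3; -1 0 1)² = 3/140, sgn -1
I_A²/I_B² = (5/84)/(3/140) = 25/9

25/9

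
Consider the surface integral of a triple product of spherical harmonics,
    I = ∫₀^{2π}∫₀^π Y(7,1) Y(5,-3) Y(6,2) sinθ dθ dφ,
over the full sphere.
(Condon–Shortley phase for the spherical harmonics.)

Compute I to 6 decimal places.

0.025664

Rules hold: Σm=0, L=18 even, 2≤6≤12.
N = 15·11·13 = 2145
Δ = 6!·8!·4!/19! = 1/174594420
Racah Σ t=1..5: t=1:−1/4147200 t=2:+1/207360 t=3:−1/82944 t=4:+1/207360 t=5:−1/4147200 = -1/345600
⇒ 3j(7 5 6; 0 0 0)² = 420/46189, sgn -1
Racah Σ t=0..2: t=0:+1/4147200 t=1:−1/518400 t=2:+1/663552 = -1/5529600
⇒ 3j(7 5 6; 1 -3 2)² = 98/230945, sgn -1
4πI² = N·(3j₀)²·(3jₘ)² = 123480/14919047
I = +1·√(0.00827667/4π) = 0.02566391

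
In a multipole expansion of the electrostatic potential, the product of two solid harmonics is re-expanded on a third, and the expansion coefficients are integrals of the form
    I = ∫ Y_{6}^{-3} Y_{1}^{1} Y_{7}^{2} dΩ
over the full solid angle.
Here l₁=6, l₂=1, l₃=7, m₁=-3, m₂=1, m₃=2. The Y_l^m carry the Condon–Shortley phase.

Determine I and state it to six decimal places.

0.110647

Rules hold: Σm=0, L=14 even, 5≤7≤7.
N = 13·3·15 = 585
Δ = 0!·12!·2!/15! = 1/1365
Racah Σ t=0..0: t=0:+1/518400 = 1/518400
⇒ 3j(6 1 7; 0 0 0)² = 7/195, sgn -1
Racah Σ t=0..0: t=0:+1/4354560 = 1/4354560
⇒ 3j(6 1 7; -3 1 2)² = 2/273, sgn -1
4πI² = N·(3j₀)²·(3jₘ)² = 2/13
I = +1·√(0.153846/4π) = 0.11064668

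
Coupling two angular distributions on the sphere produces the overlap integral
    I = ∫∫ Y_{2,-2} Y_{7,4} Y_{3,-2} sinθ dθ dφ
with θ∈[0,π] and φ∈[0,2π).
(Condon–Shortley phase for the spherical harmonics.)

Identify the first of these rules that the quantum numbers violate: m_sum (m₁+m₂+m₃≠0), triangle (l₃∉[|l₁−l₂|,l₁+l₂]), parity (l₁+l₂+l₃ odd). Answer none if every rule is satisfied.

azimuthal sum: -2 + 4 − 2 = 0  ✓
5 ≤ 3 ≤ 9 (triangle on l)  ✗
L = 2 + 7 + 3 = 12 (even)

triangle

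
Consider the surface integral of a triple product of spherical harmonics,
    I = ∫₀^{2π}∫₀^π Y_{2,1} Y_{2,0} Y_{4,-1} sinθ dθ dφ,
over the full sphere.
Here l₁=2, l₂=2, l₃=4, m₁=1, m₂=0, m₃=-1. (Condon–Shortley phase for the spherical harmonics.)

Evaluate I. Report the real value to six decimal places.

-0.220728

Checks pass: Σm=0; 8 even; l₃=4∈[0,4].
(2·2+1)(2·2+1)(2·4+1) = 225
Δ: 0! 4! 4! / 9! → 1/630
sum: t=0:+1/16 = 1/16
3j²(2 2 4; 0 0 0) = Δ·Π!·Σ² = 2/35  (sign +1)
sum: t=0:+1/24 = 1/24
3j²(2 2 4; 1 0 -1) = Δ·Π!·Σ² = 1/21  (sign -1)
combine: 4πI² = 225·2/35·1/21 = 30/49
take √, sign -1: I = -0.22072812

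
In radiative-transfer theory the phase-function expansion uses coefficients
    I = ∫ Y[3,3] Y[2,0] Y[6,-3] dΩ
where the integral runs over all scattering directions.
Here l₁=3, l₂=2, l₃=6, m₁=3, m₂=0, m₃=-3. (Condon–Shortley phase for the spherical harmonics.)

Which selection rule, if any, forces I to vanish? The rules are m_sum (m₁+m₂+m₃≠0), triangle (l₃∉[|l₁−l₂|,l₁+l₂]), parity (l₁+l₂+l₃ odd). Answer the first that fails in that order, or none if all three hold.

m₁+m₂+m₃ = 3 + 0 − 3 = 0  ✓
triangle: |3−2|=1 ≤ l₃=6 ≤ 3+2=5  ✗
parity: l₁+l₂+l₃ = 11 is odd

triangle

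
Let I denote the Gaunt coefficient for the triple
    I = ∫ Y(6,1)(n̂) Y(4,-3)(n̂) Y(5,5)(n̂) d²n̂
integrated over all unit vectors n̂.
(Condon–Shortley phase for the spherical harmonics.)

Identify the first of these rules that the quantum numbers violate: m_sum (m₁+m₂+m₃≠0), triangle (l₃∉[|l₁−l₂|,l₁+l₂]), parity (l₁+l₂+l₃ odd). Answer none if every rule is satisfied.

azimuthal sum: 1 − 3 + 5 = 3  ✗
2 ≤ 5 ≤ 10 (triangle on l)
L = 6 + 4 + 5 = 15 (odd)

m_sum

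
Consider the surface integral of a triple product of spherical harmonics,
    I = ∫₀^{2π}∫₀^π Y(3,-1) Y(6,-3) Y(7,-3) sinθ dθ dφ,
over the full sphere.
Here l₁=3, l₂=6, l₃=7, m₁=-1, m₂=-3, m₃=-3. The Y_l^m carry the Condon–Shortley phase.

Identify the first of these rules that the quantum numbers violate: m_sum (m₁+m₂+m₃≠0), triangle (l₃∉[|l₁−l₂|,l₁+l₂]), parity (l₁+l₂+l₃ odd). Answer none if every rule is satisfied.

m_sum

m₁+m₂+m₃ = -1 − 3 − 3 = -7  ✗
triangle: |3−6|=3 ≤ l₃=7 ≤ 3+6=9
parity: l₁+l₂+l₃ = 16 is even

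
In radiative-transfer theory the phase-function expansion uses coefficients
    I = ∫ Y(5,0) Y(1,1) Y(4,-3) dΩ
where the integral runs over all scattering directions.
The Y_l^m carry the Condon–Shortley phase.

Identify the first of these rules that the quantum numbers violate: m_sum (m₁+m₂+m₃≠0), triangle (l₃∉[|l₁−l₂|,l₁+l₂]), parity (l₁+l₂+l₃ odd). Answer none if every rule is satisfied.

m_sum

azimuthal sum: 0 + 1 − 3 = -2  ✗
4 ≤ 4 ≤ 6 (triangle on l)
L = 5 + 1 + 4 = 10 (even)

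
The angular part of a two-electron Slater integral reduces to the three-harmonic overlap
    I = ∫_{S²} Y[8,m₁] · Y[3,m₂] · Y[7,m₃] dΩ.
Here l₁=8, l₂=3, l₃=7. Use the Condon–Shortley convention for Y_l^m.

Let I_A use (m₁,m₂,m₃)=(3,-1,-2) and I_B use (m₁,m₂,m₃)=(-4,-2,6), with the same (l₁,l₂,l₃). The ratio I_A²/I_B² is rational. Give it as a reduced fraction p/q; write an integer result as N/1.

l's match ⇒ only the (l;m) 3-j factors differ between A and B.
A: triangle coeff Δ(8,3,7) = 1/5290740; Σ_t [0,2]: t=0:+1/29030400 t=1:−1/5806080 t=2:+1/17418240 = -1/12441600; (3j)²=154/12597 [(8 3 7; 3 -1 -2)], sign=+1
B: triangle coeff Δ(8,3,7) = 1/5290740; Σ_t [0,1]: t=0:+1/11496038400 t=1:−1/479001600 = -23/11496038400; (3j)²=529/81396 [(8 3 7; -4 -2 6)], sign=+1
I_A²/I_B² = (154/12597)/(529/81396) = 12936/6877

12936/6877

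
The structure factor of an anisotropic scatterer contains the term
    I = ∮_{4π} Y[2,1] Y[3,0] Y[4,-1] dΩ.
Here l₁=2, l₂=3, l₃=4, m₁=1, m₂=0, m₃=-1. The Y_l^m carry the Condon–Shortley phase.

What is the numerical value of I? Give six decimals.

l₁+l₂+l₃=9 is odd: 3j(l;000)=0 ⇒ I=0

0.000000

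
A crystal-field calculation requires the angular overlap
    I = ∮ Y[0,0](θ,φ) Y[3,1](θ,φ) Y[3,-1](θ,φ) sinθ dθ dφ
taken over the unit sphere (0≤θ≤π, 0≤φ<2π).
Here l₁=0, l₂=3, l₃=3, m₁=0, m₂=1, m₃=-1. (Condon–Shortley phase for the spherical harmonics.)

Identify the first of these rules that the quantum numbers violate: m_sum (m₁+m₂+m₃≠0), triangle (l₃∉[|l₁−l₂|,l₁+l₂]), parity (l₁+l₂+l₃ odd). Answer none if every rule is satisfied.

azimuthal sum: 0 + 1 − 1 = 0  ✓
3 ≤ 3 ≤ 3 (triangle on l)  ✓
L = 0 + 3 + 3 = 6 (even)  ✓

none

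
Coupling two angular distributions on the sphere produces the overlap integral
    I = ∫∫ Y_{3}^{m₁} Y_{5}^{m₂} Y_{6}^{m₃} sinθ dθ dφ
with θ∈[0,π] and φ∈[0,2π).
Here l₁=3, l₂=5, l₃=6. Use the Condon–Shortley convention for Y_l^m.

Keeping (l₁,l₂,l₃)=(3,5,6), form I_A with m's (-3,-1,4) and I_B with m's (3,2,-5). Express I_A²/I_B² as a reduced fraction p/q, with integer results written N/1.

Same 3,5,6: normalisation and zero-m 3j drop out of the ratio.
A: Δ: 2! 4! 8! / 15! → 1/675675; sum: t=2:+1/69120 = 1/69120; 3j²(3 5 6; -3 -1 4) = Δ·Π!·Σ² = 4/143  (sign +1)
B: Δ: 2! 4! 8! / 15! → 1/675675; sum: t=0:+1/241920 = 1/241920; 3j²(3 5 6; 3 2 -5) = Δ·Π!·Σ² = 2/91  (sign -1)
I_A²/I_B² = (4/143)/(2/91) = 14/11

14/11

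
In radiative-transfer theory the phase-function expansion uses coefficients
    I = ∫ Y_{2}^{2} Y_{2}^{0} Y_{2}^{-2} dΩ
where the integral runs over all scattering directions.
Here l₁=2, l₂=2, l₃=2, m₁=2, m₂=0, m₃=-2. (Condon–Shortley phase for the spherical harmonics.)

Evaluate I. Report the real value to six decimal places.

Rules hold: Σm=0, L=6 even, 0≤2≤4.
N = 5·5·5 = 125
Δ = 2!·2!·2!/7! = 1/630
Racah Σ t=0..2: t=0:+1/8 t=1:−1/1 t=2:+1/8 = -3/4
⇒ 3j(2 2 2; 0 0 0)² = 2/35, sgn -1
Racah Σ t=0..0: t=0:+1/8 = 1/8
⇒ 3j(2 2 2; 2 0 -2)² = 2/35, sgn +1
4πI² = N·(3j₀)²·(3jₘ)² = 20/49
I = -1·√(0.408163/4π) = -0.18022375

-0.180224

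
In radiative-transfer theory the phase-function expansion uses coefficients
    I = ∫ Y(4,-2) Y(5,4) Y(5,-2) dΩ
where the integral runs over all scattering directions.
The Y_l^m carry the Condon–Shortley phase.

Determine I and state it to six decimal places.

m-sum 0 ✓  L=14 even ✓  1≤5≤9 ✓
Π(2lᵢ+1) = 9×11×11 = 1089
triangle coeff Δ(4,5,5) = 1/3153150
Σ_t [0,4]: t=0:+1/69120 t=1:−1/1728 t=2:+1/576 t=3:−1/1728 t=4:+1/69120 = 7/11520
(3j)²=2/143 [(4 5 5; 0 0 0)], sign=-1
Σ_t [3,4]: t=3:−1/25920 t=4:+1/11520 = 1/20736
(3j)²=5/429 [(4 5 5; -2 4 -2)], sign=-1
⇒ 4πI² = 30/169
I = (+1)√(30/169/(4π)) = 0.11885360

0.118854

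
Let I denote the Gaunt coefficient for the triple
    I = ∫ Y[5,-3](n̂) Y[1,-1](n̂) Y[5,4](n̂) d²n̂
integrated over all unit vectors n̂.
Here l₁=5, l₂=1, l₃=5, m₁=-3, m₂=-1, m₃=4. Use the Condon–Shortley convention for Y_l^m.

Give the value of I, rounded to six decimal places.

0.000000

L=11 odd ⇒ parity kills the (l;000) factor ⇒ I = 0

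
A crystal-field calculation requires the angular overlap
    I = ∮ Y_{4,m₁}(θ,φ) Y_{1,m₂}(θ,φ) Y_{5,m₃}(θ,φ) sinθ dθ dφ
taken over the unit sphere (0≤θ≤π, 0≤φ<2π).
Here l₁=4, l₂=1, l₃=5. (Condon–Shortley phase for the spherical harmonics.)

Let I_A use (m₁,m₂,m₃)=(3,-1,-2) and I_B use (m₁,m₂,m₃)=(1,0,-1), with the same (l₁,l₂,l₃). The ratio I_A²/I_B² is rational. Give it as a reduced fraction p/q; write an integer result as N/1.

1/8

Shared (l₁,l₂,l₃)=(4,1,5): N and (l;000)² cancel in I_A²/I_B².
A: Δ = 0!·8!·2!/11! = 1/495; Racah Σ t=0..0: t=0:+1/10080 = 1/10080; ⇒ 3j(4 1 5; 3 -1 -2)² = 1/165, sgn -1
B: Δ = 0!·8!·2!/11! = 1/495; Racah Σ t=0..0: t=0:+1/720 = 1/720; ⇒ 3j(4 1 5; 1 0 -1)² = 8/165, sgn +1
I_A²/I_B² = (1/165)/(8/165) = 1/8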